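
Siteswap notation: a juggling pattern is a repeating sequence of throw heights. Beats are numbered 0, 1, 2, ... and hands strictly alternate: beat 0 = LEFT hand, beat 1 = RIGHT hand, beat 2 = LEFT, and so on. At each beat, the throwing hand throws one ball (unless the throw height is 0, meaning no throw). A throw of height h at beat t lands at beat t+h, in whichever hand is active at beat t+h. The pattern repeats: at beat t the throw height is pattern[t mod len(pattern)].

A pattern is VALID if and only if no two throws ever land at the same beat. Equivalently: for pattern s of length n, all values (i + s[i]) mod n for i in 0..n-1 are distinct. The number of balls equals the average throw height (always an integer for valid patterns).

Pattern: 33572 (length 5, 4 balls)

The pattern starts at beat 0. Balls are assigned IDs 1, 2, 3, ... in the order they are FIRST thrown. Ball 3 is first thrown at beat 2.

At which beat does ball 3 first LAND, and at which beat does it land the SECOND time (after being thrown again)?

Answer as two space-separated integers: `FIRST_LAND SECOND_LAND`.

Answer: 7 12

Derivation:
Beat 0 (L): throw ball1 h=3 -> lands@3:R; in-air after throw: [b1@3:R]
Beat 1 (R): throw ball2 h=3 -> lands@4:L; in-air after throw: [b1@3:R b2@4:L]
Beat 2 (L): throw ball3 h=5 -> lands@7:R; in-air after throw: [b1@3:R b2@4:L b3@7:R]
Beat 3 (R): throw ball1 h=7 -> lands@10:L; in-air after throw: [b2@4:L b3@7:R b1@10:L]
Beat 4 (L): throw ball2 h=2 -> lands@6:L; in-air after throw: [b2@6:L b3@7:R b1@10:L]
Beat 5 (R): throw ball4 h=3 -> lands@8:L; in-air after throw: [b2@6:L b3@7:R b4@8:L b1@10:L]
Beat 6 (L): throw ball2 h=3 -> lands@9:R; in-air after throw: [b3@7:R b4@8:L b2@9:R b1@10:L]
Beat 7 (R): throw ball3 h=5 -> lands@12:L; in-air after throw: [b4@8:L b2@9:R b1@10:L b3@12:L]
Beat 8 (L): throw ball4 h=7 -> lands@15:R; in-air after throw: [b2@9:R b1@10:L b3@12:L b4@15:R]
Beat 9 (R): throw ball2 h=2 -> lands@11:R; in-air after throw: [b1@10:L b2@11:R b3@12:L b4@15:R]
Beat 10 (L): throw ball1 h=3 -> lands@13:R; in-air after throw: [b2@11:R b3@12:L b1@13:R b4@15:R]
Beat 11 (R): throw ball2 h=3 -> lands@14:L; in-air after throw: [b3@12:L b1@13:R b2@14:L b4@15:R]
Ball 3: thrown@2 h=5 -> first land @7; rethrown@7 h=5 -> second land @12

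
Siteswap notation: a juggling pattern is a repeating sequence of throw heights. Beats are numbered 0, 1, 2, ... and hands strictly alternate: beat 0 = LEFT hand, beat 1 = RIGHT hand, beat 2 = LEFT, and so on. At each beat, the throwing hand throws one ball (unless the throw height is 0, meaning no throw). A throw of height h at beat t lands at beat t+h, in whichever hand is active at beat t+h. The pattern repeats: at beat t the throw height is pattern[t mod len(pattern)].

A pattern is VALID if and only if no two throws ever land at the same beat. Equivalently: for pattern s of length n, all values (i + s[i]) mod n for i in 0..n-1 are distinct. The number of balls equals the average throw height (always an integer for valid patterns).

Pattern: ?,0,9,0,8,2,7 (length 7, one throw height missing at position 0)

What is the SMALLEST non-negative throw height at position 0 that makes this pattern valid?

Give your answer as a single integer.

Answer: 2

Derivation:
i=0: s[i]=? (unknown)
i=1: (1 + 0) mod 7 = 1
i=2: (2 + 9) mod 7 = 4
i=3: (3 + 0) mod 7 = 3
i=4: (4 + 8) mod 7 = 5
i=5: (5 + 2) mod 7 = 0
i=6: (6 + 7) mod 7 = 6
Known residues: [0, 1, 3, 4, 5, 6]; need a permutation of 0..6, so missing residue r = 2
Need (0 + s) mod 7 = 2; smallest s = (2 - 0) mod 7 = 2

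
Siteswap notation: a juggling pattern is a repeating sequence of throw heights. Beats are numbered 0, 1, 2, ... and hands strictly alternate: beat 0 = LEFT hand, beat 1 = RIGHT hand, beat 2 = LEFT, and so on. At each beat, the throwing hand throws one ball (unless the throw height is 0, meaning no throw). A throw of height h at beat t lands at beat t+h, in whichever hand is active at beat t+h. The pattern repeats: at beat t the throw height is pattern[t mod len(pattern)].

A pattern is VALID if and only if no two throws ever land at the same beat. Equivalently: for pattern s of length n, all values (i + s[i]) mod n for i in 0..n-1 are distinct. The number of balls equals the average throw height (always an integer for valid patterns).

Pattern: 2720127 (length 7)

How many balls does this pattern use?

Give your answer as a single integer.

Answer: 3

Derivation:
Pattern = [2, 7, 2, 0, 1, 2, 7], length n = 7
  position 0: throw height = 2, running sum = 2
  position 1: throw height = 7, running sum = 9
  position 2: throw height = 2, running sum = 11
  position 3: throw height = 0, running sum = 11
  position 4: throw height = 1, running sum = 12
  position 5: throw height = 2, running sum = 14
  position 6: throw height = 7, running sum = 21
Total sum = 21; balls = sum / n = 21 / 7 = 3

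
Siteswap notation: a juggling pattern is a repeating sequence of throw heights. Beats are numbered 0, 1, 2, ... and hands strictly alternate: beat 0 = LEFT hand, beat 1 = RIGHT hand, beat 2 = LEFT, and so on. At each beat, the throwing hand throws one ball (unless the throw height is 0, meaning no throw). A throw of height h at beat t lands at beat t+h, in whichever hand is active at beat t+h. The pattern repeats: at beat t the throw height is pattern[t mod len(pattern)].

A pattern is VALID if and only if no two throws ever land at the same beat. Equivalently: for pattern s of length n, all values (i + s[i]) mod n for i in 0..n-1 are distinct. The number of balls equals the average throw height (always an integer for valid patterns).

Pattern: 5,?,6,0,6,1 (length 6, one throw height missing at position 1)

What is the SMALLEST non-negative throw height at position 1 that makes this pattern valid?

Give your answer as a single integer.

i=0: (0 + 5) mod 6 = 5
i=1: s[i]=? (unknown)
i=2: (2 + 6) mod 6 = 2
i=3: (3 + 0) mod 6 = 3
i=4: (4 + 6) mod 6 = 4
i=5: (5 + 1) mod 6 = 0
Known residues: [0, 2, 3, 4, 5]; need a permutation of 0..5, so missing residue r = 1
Need (1 + s) mod 6 = 1; smallest s = (1 - 1) mod 6 = 0

Answer: 0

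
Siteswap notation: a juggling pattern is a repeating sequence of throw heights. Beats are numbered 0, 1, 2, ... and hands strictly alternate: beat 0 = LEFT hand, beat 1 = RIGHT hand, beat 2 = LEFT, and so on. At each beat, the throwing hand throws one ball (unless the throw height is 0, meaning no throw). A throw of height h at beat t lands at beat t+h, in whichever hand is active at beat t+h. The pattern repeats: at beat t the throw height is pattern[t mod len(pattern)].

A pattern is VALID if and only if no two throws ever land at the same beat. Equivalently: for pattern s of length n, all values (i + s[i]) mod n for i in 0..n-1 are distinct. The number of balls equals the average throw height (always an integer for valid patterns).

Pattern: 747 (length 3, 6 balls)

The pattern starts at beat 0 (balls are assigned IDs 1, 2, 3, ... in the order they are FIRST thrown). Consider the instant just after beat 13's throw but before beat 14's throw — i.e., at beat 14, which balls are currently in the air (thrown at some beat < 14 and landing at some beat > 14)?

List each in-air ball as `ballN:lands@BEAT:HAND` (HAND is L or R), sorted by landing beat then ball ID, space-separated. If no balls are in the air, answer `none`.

Answer: ball5:lands@15:R ball3:lands@16:L ball6:lands@17:R ball1:lands@18:L ball2:lands@19:R

Derivation:
Beat 0 (L): throw ball1 h=7 -> lands@7:R; in-air after throw: [b1@7:R]
Beat 1 (R): throw ball2 h=4 -> lands@5:R; in-air after throw: [b2@5:R b1@7:R]
Beat 2 (L): throw ball3 h=7 -> lands@9:R; in-air after throw: [b2@5:R b1@7:R b3@9:R]
Beat 3 (R): throw ball4 h=7 -> lands@10:L; in-air after throw: [b2@5:R b1@7:R b3@9:R b4@10:L]
Beat 4 (L): throw ball5 h=4 -> lands@8:L; in-air after throw: [b2@5:R b1@7:R b5@8:L b3@9:R b4@10:L]
Beat 5 (R): throw ball2 h=7 -> lands@12:L; in-air after throw: [b1@7:R b5@8:L b3@9:R b4@10:L b2@12:L]
Beat 6 (L): throw ball6 h=7 -> lands@13:R; in-air after throw: [b1@7:R b5@8:L b3@9:R b4@10:L b2@12:L b6@13:R]
Beat 7 (R): throw ball1 h=4 -> lands@11:R; in-air after throw: [b5@8:L b3@9:R b4@10:L b1@11:R b2@12:L b6@13:R]
Beat 8 (L): throw ball5 h=7 -> lands@15:R; in-air after throw: [b3@9:R b4@10:L b1@11:R b2@12:L b6@13:R b5@15:R]
Beat 9 (R): throw ball3 h=7 -> lands@16:L; in-air after throw: [b4@10:L b1@11:R b2@12:L b6@13:R b5@15:R b3@16:L]
Beat 10 (L): throw ball4 h=4 -> lands@14:L; in-air after throw: [b1@11:R b2@12:L b6@13:R b4@14:L b5@15:R b3@16:L]
Beat 11 (R): throw ball1 h=7 -> lands@18:L; in-air after throw: [b2@12:L b6@13:R b4@14:L b5@15:R b3@16:L b1@18:L]
Beat 12 (L): throw ball2 h=7 -> lands@19:R; in-air after throw: [b6@13:R b4@14:L b5@15:R b3@16:L b1@18:L b2@19:R]
Beat 13 (R): throw ball6 h=4 -> lands@17:R; in-air after throw: [b4@14:L b5@15:R b3@16:L b6@17:R b1@18:L b2@19:R]
Beat 14 (L): throw ball4 h=7 -> lands@21:R; in-air after throw: [b5@15:R b3@16:L b6@17:R b1@18:L b2@19:R b4@21:R]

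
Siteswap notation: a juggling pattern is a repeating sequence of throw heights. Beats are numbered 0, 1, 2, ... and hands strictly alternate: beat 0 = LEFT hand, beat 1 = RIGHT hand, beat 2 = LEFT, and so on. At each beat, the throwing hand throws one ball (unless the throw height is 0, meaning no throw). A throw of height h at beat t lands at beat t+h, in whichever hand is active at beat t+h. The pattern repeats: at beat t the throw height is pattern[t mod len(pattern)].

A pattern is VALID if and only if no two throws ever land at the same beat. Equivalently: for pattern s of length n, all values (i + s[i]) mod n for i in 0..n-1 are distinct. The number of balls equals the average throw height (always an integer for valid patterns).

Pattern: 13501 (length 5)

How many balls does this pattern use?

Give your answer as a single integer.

Pattern = [1, 3, 5, 0, 1], length n = 5
  position 0: throw height = 1, running sum = 1
  position 1: throw height = 3, running sum = 4
  position 2: throw height = 5, running sum = 9
  position 3: throw height = 0, running sum = 9
  position 4: throw height = 1, running sum = 10
Total sum = 10; balls = sum / n = 10 / 5 = 2

Answer: 2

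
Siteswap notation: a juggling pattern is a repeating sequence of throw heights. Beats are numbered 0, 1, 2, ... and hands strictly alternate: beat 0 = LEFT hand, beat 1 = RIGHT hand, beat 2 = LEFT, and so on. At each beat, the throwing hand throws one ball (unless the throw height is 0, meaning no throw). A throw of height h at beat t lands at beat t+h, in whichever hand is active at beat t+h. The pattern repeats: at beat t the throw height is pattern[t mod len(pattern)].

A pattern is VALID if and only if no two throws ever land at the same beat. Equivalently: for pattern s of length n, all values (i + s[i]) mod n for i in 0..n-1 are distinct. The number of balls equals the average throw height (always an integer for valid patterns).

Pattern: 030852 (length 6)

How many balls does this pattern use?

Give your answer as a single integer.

Pattern = [0, 3, 0, 8, 5, 2], length n = 6
  position 0: throw height = 0, running sum = 0
  position 1: throw height = 3, running sum = 3
  position 2: throw height = 0, running sum = 3
  position 3: throw height = 8, running sum = 11
  position 4: throw height = 5, running sum = 16
  position 5: throw height = 2, running sum = 18
Total sum = 18; balls = sum / n = 18 / 6 = 3

Answer: 3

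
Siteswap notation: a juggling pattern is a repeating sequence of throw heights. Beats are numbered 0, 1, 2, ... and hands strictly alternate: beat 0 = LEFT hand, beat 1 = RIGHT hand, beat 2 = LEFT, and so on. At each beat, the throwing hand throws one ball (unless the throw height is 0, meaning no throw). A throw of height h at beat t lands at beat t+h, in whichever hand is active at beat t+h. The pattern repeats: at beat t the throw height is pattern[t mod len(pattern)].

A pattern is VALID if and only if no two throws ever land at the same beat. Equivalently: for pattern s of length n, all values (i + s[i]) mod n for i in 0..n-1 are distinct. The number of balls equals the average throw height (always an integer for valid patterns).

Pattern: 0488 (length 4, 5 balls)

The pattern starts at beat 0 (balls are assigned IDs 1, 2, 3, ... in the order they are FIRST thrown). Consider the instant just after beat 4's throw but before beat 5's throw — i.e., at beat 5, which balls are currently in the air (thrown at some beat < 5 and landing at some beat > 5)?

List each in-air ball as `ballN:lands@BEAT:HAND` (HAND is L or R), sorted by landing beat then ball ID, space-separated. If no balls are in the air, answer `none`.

Beat 1 (R): throw ball1 h=4 -> lands@5:R; in-air after throw: [b1@5:R]
Beat 2 (L): throw ball2 h=8 -> lands@10:L; in-air after throw: [b1@5:R b2@10:L]
Beat 3 (R): throw ball3 h=8 -> lands@11:R; in-air after throw: [b1@5:R b2@10:L b3@11:R]
Beat 5 (R): throw ball1 h=4 -> lands@9:R; in-air after throw: [b1@9:R b2@10:L b3@11:R]

Answer: ball2:lands@10:L ball3:lands@11:R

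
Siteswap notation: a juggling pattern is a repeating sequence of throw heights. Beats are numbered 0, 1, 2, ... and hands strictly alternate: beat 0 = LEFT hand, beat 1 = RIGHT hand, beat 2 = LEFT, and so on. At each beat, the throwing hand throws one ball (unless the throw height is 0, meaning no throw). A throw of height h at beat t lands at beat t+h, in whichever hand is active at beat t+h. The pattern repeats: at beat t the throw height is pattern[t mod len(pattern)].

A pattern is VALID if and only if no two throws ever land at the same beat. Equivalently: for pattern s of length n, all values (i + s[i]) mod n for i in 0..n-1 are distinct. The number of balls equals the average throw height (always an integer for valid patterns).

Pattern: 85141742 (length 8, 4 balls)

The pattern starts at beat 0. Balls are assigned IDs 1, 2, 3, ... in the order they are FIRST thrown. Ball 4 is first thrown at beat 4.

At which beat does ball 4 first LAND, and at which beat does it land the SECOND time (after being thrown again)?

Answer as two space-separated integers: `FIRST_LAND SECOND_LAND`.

Beat 0 (L): throw ball1 h=8 -> lands@8:L; in-air after throw: [b1@8:L]
Beat 1 (R): throw ball2 h=5 -> lands@6:L; in-air after throw: [b2@6:L b1@8:L]
Beat 2 (L): throw ball3 h=1 -> lands@3:R; in-air after throw: [b3@3:R b2@6:L b1@8:L]
Beat 3 (R): throw ball3 h=4 -> lands@7:R; in-air after throw: [b2@6:L b3@7:R b1@8:L]
Beat 4 (L): throw ball4 h=1 -> lands@5:R; in-air after throw: [b4@5:R b2@6:L b3@7:R b1@8:L]
Beat 5 (R): throw ball4 h=7 -> lands@12:L; in-air after throw: [b2@6:L b3@7:R b1@8:L b4@12:L]
Beat 6 (L): throw ball2 h=4 -> lands@10:L; in-air after throw: [b3@7:R b1@8:L b2@10:L b4@12:L]
Beat 7 (R): throw ball3 h=2 -> lands@9:R; in-air after throw: [b1@8:L b3@9:R b2@10:L b4@12:L]
Beat 8 (L): throw ball1 h=8 -> lands@16:L; in-air after throw: [b3@9:R b2@10:L b4@12:L b1@16:L]
Beat 9 (R): throw ball3 h=5 -> lands@14:L; in-air after throw: [b2@10:L b4@12:L b3@14:L b1@16:L]
Beat 10 (L): throw ball2 h=1 -> lands@11:R; in-air after throw: [b2@11:R b4@12:L b3@14:L b1@16:L]
Beat 11 (R): throw ball2 h=4 -> lands@15:R; in-air after throw: [b4@12:L b3@14:L b2@15:R b1@16:L]
Beat 12 (L): throw ball4 h=1 -> lands@13:R; in-air after throw: [b4@13:R b3@14:L b2@15:R b1@16:L]
Ball 4: thrown@4 h=1 -> first land @5; rethrown@5 h=7 -> second land @12

Answer: 5 12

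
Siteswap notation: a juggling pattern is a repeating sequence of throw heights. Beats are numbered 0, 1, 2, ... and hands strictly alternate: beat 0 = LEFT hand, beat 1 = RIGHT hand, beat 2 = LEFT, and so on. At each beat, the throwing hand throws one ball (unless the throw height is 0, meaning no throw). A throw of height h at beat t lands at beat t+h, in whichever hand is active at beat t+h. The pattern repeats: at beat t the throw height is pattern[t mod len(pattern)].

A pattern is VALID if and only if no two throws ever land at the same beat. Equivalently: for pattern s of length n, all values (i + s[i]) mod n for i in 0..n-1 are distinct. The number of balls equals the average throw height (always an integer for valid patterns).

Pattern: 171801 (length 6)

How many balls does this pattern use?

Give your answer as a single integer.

Pattern = [1, 7, 1, 8, 0, 1], length n = 6
  position 0: throw height = 1, running sum = 1
  position 1: throw height = 7, running sum = 8
  position 2: throw height = 1, running sum = 9
  position 3: throw height = 8, running sum = 17
  position 4: throw height = 0, running sum = 17
  position 5: throw height = 1, running sum = 18
Total sum = 18; balls = sum / n = 18 / 6 = 3

Answer: 3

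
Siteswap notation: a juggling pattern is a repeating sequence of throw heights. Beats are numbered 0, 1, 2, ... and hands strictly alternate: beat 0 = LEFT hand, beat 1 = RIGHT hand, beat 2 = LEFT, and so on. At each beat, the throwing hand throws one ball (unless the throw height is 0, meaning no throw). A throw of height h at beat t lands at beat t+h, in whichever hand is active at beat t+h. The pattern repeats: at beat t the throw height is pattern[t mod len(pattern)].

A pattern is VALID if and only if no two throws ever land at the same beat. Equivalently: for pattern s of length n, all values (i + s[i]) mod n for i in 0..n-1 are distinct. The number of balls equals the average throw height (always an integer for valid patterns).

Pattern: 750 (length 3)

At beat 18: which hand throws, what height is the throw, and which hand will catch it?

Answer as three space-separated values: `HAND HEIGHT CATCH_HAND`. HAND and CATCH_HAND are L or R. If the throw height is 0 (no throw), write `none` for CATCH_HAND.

Answer: L 7 R

Derivation:
Beat 18: 18 mod 2 = 0, so hand = L
Throw height = pattern[18 mod 3] = pattern[0] = 7
Lands at beat 18+7=25, 25 mod 2 = 1, so catch hand = R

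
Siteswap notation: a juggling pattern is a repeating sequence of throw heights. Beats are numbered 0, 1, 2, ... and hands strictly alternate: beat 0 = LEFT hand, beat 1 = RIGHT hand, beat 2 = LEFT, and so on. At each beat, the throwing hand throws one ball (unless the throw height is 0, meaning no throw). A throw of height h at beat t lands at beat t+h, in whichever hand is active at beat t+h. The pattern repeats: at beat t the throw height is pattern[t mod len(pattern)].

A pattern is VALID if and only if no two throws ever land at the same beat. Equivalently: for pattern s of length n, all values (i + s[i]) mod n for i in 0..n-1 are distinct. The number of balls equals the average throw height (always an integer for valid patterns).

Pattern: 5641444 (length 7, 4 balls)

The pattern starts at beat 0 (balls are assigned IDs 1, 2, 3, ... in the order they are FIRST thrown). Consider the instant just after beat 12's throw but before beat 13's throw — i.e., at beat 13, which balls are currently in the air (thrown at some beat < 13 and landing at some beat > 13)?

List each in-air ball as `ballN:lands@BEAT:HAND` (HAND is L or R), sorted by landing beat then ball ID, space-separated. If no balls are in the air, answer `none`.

Answer: ball4:lands@14:L ball3:lands@15:R ball2:lands@16:L

Derivation:
Beat 0 (L): throw ball1 h=5 -> lands@5:R; in-air after throw: [b1@5:R]
Beat 1 (R): throw ball2 h=6 -> lands@7:R; in-air after throw: [b1@5:R b2@7:R]
Beat 2 (L): throw ball3 h=4 -> lands@6:L; in-air after throw: [b1@5:R b3@6:L b2@7:R]
Beat 3 (R): throw ball4 h=1 -> lands@4:L; in-air after throw: [b4@4:L b1@5:R b3@6:L b2@7:R]
Beat 4 (L): throw ball4 h=4 -> lands@8:L; in-air after throw: [b1@5:R b3@6:L b2@7:R b4@8:L]
Beat 5 (R): throw ball1 h=4 -> lands@9:R; in-air after throw: [b3@6:L b2@7:R b4@8:L b1@9:R]
Beat 6 (L): throw ball3 h=4 -> lands@10:L; in-air after throw: [b2@7:R b4@8:L b1@9:R b3@10:L]
Beat 7 (R): throw ball2 h=5 -> lands@12:L; in-air after throw: [b4@8:L b1@9:R b3@10:L b2@12:L]
Beat 8 (L): throw ball4 h=6 -> lands@14:L; in-air after throw: [b1@9:R b3@10:L b2@12:L b4@14:L]
Beat 9 (R): throw ball1 h=4 -> lands@13:R; in-air after throw: [b3@10:L b2@12:L b1@13:R b4@14:L]
Beat 10 (L): throw ball3 h=1 -> lands@11:R; in-air after throw: [b3@11:R b2@12:L b1@13:R b4@14:L]
Beat 11 (R): throw ball3 h=4 -> lands@15:R; in-air after throw: [b2@12:L b1@13:R b4@14:L b3@15:R]
Beat 12 (L): throw ball2 h=4 -> lands@16:L; in-air after throw: [b1@13:R b4@14:L b3@15:R b2@16:L]
Beat 13 (R): throw ball1 h=4 -> lands@17:R; in-air after throw: [b4@14:L b3@15:R b2@16:L b1@17:R]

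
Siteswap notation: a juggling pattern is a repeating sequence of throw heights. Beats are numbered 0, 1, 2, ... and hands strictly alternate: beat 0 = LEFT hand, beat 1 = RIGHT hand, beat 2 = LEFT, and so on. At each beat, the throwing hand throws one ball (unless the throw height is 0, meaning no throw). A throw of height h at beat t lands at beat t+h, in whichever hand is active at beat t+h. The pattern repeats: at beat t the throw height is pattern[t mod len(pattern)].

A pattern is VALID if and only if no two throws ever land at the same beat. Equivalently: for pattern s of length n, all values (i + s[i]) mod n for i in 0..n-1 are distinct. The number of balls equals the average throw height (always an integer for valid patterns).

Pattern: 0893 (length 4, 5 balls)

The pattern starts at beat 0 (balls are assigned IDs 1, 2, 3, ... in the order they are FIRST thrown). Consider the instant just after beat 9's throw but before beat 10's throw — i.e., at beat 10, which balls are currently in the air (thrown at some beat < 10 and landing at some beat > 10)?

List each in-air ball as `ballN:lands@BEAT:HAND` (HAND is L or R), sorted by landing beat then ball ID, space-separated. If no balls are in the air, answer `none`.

Answer: ball2:lands@11:R ball4:lands@13:R ball3:lands@15:R ball1:lands@17:R

Derivation:
Beat 1 (R): throw ball1 h=8 -> lands@9:R; in-air after throw: [b1@9:R]
Beat 2 (L): throw ball2 h=9 -> lands@11:R; in-air after throw: [b1@9:R b2@11:R]
Beat 3 (R): throw ball3 h=3 -> lands@6:L; in-air after throw: [b3@6:L b1@9:R b2@11:R]
Beat 5 (R): throw ball4 h=8 -> lands@13:R; in-air after throw: [b3@6:L b1@9:R b2@11:R b4@13:R]
Beat 6 (L): throw ball3 h=9 -> lands@15:R; in-air after throw: [b1@9:R b2@11:R b4@13:R b3@15:R]
Beat 7 (R): throw ball5 h=3 -> lands@10:L; in-air after throw: [b1@9:R b5@10:L b2@11:R b4@13:R b3@15:R]
Beat 9 (R): throw ball1 h=8 -> lands@17:R; in-air after throw: [b5@10:L b2@11:R b4@13:R b3@15:R b1@17:R]
Beat 10 (L): throw ball5 h=9 -> lands@19:R; in-air after throw: [b2@11:R b4@13:R b3@15:R b1@17:R b5@19:R]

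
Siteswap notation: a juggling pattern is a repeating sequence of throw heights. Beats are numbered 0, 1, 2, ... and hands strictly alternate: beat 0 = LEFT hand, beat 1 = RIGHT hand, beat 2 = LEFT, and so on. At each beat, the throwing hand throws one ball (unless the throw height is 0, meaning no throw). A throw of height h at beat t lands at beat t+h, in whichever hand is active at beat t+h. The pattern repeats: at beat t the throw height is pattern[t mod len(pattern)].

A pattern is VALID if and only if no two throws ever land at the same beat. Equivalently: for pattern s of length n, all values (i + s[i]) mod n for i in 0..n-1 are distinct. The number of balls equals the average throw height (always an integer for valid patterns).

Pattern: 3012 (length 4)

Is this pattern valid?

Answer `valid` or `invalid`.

Answer: invalid

Derivation:
i=0: (i + s[i]) mod n = (0 + 3) mod 4 = 3
i=1: (i + s[i]) mod n = (1 + 0) mod 4 = 1
i=2: (i + s[i]) mod n = (2 + 1) mod 4 = 3
i=3: (i + s[i]) mod n = (3 + 2) mod 4 = 1
Residues: [3, 1, 3, 1], distinct: False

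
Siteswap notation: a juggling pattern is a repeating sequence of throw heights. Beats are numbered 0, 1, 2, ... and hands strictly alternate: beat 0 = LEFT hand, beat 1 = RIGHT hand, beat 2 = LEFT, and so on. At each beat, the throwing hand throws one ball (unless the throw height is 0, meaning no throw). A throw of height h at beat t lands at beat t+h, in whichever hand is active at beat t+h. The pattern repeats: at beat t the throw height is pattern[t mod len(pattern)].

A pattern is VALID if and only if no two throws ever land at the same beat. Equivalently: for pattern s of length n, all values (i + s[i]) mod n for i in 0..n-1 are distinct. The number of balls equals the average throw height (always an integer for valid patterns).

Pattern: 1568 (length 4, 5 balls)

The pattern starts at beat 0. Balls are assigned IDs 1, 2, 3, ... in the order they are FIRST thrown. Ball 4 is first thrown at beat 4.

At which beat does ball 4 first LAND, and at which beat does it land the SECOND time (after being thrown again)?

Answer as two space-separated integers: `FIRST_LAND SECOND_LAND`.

Beat 0 (L): throw ball1 h=1 -> lands@1:R; in-air after throw: [b1@1:R]
Beat 1 (R): throw ball1 h=5 -> lands@6:L; in-air after throw: [b1@6:L]
Beat 2 (L): throw ball2 h=6 -> lands@8:L; in-air after throw: [b1@6:L b2@8:L]
Beat 3 (R): throw ball3 h=8 -> lands@11:R; in-air after throw: [b1@6:L b2@8:L b3@11:R]
Beat 4 (L): throw ball4 h=1 -> lands@5:R; in-air after throw: [b4@5:R b1@6:L b2@8:L b3@11:R]
Beat 5 (R): throw ball4 h=5 -> lands@10:L; in-air after throw: [b1@6:L b2@8:L b4@10:L b3@11:R]
Beat 6 (L): throw ball1 h=6 -> lands@12:L; in-air after throw: [b2@8:L b4@10:L b3@11:R b1@12:L]
Beat 7 (R): throw ball5 h=8 -> lands@15:R; in-air after throw: [b2@8:L b4@10:L b3@11:R b1@12:L b5@15:R]
Beat 8 (L): throw ball2 h=1 -> lands@9:R; in-air after throw: [b2@9:R b4@10:L b3@11:R b1@12:L b5@15:R]
Beat 9 (R): throw ball2 h=5 -> lands@14:L; in-air after throw: [b4@10:L b3@11:R b1@12:L b2@14:L b5@15:R]
Beat 10 (L): throw ball4 h=6 -> lands@16:L; in-air after throw: [b3@11:R b1@12:L b2@14:L b5@15:R b4@16:L]
Ball 4: thrown@4 h=1 -> first land @5; rethrown@5 h=5 -> second land @10

Answer: 5 10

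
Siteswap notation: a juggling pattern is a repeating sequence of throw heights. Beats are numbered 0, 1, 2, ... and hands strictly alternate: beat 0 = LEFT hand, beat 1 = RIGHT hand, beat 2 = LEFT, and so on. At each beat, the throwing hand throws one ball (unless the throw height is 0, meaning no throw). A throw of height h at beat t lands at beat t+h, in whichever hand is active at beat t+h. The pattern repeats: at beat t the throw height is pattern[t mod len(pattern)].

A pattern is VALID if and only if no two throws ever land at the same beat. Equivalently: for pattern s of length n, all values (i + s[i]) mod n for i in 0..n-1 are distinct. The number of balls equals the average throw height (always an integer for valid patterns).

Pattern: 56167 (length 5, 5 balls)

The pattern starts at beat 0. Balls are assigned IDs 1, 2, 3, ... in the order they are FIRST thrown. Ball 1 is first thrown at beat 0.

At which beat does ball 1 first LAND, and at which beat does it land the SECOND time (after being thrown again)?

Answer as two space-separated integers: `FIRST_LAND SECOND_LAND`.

Beat 0 (L): throw ball1 h=5 -> lands@5:R; in-air after throw: [b1@5:R]
Beat 1 (R): throw ball2 h=6 -> lands@7:R; in-air after throw: [b1@5:R b2@7:R]
Beat 2 (L): throw ball3 h=1 -> lands@3:R; in-air after throw: [b3@3:R b1@5:R b2@7:R]
Beat 3 (R): throw ball3 h=6 -> lands@9:R; in-air after throw: [b1@5:R b2@7:R b3@9:R]
Beat 4 (L): throw ball4 h=7 -> lands@11:R; in-air after throw: [b1@5:R b2@7:R b3@9:R b4@11:R]
Beat 5 (R): throw ball1 h=5 -> lands@10:L; in-air after throw: [b2@7:R b3@9:R b1@10:L b4@11:R]
Beat 6 (L): throw ball5 h=6 -> lands@12:L; in-air after throw: [b2@7:R b3@9:R b1@10:L b4@11:R b5@12:L]
Beat 7 (R): throw ball2 h=1 -> lands@8:L; in-air after throw: [b2@8:L b3@9:R b1@10:L b4@11:R b5@12:L]
Beat 8 (L): throw ball2 h=6 -> lands@14:L; in-air after throw: [b3@9:R b1@10:L b4@11:R b5@12:L b2@14:L]
Beat 9 (R): throw ball3 h=7 -> lands@16:L; in-air after throw: [b1@10:L b4@11:R b5@12:L b2@14:L b3@16:L]
Beat 10 (L): throw ball1 h=5 -> lands@15:R; in-air after throw: [b4@11:R b5@12:L b2@14:L b1@15:R b3@16:L]
Ball 1: thrown@0 h=5 -> first land @5; rethrown@5 h=5 -> second land @10

Answer: 5 10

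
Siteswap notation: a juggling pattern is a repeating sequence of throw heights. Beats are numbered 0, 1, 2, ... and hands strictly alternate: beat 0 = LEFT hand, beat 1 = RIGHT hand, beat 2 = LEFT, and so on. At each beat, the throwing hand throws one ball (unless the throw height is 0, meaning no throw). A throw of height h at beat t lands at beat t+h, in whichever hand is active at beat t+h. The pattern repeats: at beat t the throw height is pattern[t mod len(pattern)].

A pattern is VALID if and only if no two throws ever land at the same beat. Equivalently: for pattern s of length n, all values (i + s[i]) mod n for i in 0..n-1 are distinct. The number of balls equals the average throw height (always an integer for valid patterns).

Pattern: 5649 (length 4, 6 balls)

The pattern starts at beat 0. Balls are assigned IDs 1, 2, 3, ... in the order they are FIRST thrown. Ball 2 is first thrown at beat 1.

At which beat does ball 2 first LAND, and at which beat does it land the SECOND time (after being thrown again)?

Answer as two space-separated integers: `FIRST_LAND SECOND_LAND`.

Answer: 7 16

Derivation:
Beat 0 (L): throw ball1 h=5 -> lands@5:R; in-air after throw: [b1@5:R]
Beat 1 (R): throw ball2 h=6 -> lands@7:R; in-air after throw: [b1@5:R b2@7:R]
Beat 2 (L): throw ball3 h=4 -> lands@6:L; in-air after throw: [b1@5:R b3@6:L b2@7:R]
Beat 3 (R): throw ball4 h=9 -> lands@12:L; in-air after throw: [b1@5:R b3@6:L b2@7:R b4@12:L]
Beat 4 (L): throw ball5 h=5 -> lands@9:R; in-air after throw: [b1@5:R b3@6:L b2@7:R b5@9:R b4@12:L]
Beat 5 (R): throw ball1 h=6 -> lands@11:R; in-air after throw: [b3@6:L b2@7:R b5@9:R b1@11:R b4@12:L]
Beat 6 (L): throw ball3 h=4 -> lands@10:L; in-air after throw: [b2@7:R b5@9:R b3@10:L b1@11:R b4@12:L]
Beat 7 (R): throw ball2 h=9 -> lands@16:L; in-air after throw: [b5@9:R b3@10:L b1@11:R b4@12:L b2@16:L]
Beat 8 (L): throw ball6 h=5 -> lands@13:R; in-air after throw: [b5@9:R b3@10:L b1@11:R b4@12:L b6@13:R b2@16:L]
Beat 9 (R): throw ball5 h=6 -> lands@15:R; in-air after throw: [b3@10:L b1@11:R b4@12:L b6@13:R b5@15:R b2@16:L]
Beat 10 (L): throw ball3 h=4 -> lands@14:L; in-air after throw: [b1@11:R b4@12:L b6@13:R b3@14:L b5@15:R b2@16:L]
Beat 11 (R): throw ball1 h=9 -> lands@20:L; in-air after throw: [b4@12:L b6@13:R b3@14:L b5@15:R b2@16:L b1@20:L]
Beat 12 (L): throw ball4 h=5 -> lands@17:R; in-air after throw: [b6@13:R b3@14:L b5@15:R b2@16:L b4@17:R b1@20:L]
Beat 13 (R): throw ball6 h=6 -> lands@19:R; in-air after throw: [b3@14:L b5@15:R b2@16:L b4@17:R b6@19:R b1@20:L]
Beat 14 (L): throw ball3 h=4 -> lands@18:L; in-air after throw: [b5@15:R b2@16:L b4@17:R b3@18:L b6@19:R b1@20:L]
Beat 15 (R): throw ball5 h=9 -> lands@24:L; in-air after throw: [b2@16:L b4@17:R b3@18:L b6@19:R b1@20:L b5@24:L]
Beat 16 (L): throw ball2 h=5 -> lands@21:R; in-air after throw: [b4@17:R b3@18:L b6@19:R b1@20:L b2@21:R b5@24:L]
Ball 2: thrown@1 h=6 -> first land @7; rethrown@7 h=9 -> second land @16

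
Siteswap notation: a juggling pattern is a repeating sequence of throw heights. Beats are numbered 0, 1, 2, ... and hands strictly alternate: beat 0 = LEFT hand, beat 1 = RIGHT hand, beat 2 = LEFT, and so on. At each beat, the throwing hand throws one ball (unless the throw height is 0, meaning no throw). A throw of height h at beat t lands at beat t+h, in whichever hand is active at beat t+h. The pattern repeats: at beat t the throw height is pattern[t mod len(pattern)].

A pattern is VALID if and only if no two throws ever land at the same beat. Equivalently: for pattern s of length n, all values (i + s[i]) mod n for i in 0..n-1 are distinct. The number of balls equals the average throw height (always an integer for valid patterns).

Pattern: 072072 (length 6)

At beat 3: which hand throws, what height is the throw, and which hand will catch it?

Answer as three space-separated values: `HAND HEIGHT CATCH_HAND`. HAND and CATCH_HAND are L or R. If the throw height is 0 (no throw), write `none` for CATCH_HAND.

Beat 3: 3 mod 2 = 1, so hand = R
Throw height = pattern[3 mod 6] = pattern[3] = 0

Answer: R 0 none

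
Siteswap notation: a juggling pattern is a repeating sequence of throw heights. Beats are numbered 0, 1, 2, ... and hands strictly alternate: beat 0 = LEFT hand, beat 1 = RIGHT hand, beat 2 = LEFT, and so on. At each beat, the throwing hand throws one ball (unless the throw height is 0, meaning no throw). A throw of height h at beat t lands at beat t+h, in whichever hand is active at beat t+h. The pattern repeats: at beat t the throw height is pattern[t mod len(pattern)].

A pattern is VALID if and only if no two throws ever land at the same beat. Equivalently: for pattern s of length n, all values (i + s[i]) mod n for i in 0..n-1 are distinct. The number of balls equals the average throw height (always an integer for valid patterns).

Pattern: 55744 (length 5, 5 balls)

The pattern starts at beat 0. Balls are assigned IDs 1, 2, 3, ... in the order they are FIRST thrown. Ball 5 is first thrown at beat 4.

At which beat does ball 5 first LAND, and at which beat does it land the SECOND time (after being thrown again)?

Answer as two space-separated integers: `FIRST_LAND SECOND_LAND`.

Answer: 8 12

Derivation:
Beat 0 (L): throw ball1 h=5 -> lands@5:R; in-air after throw: [b1@5:R]
Beat 1 (R): throw ball2 h=5 -> lands@6:L; in-air after throw: [b1@5:R b2@6:L]
Beat 2 (L): throw ball3 h=7 -> lands@9:R; in-air after throw: [b1@5:R b2@6:L b3@9:R]
Beat 3 (R): throw ball4 h=4 -> lands@7:R; in-air after throw: [b1@5:R b2@6:L b4@7:R b3@9:R]
Beat 4 (L): throw ball5 h=4 -> lands@8:L; in-air after throw: [b1@5:R b2@6:L b4@7:R b5@8:L b3@9:R]
Beat 5 (R): throw ball1 h=5 -> lands@10:L; in-air after throw: [b2@6:L b4@7:R b5@8:L b3@9:R b1@10:L]
Beat 6 (L): throw ball2 h=5 -> lands@11:R; in-air after throw: [b4@7:R b5@8:L b3@9:R b1@10:L b2@11:R]
Beat 7 (R): throw ball4 h=7 -> lands@14:L; in-air after throw: [b5@8:L b3@9:R b1@10:L b2@11:R b4@14:L]
Beat 8 (L): throw ball5 h=4 -> lands@12:L; in-air after throw: [b3@9:R b1@10:L b2@11:R b5@12:L b4@14:L]
Beat 9 (R): throw ball3 h=4 -> lands@13:R; in-air after throw: [b1@10:L b2@11:R b5@12:L b3@13:R b4@14:L]
Beat 10 (L): throw ball1 h=5 -> lands@15:R; in-air after throw: [b2@11:R b5@12:L b3@13:R b4@14:L b1@15:R]
Beat 11 (R): throw ball2 h=5 -> lands@16:L; in-air after throw: [b5@12:L b3@13:R b4@14:L b1@15:R b2@16:L]
Beat 12 (L): throw ball5 h=7 -> lands@19:R; in-air after throw: [b3@13:R b4@14:L b1@15:R b2@16:L b5@19:R]
Ball 5: thrown@4 h=4 -> first land @8; rethrown@8 h=4 -> second land @12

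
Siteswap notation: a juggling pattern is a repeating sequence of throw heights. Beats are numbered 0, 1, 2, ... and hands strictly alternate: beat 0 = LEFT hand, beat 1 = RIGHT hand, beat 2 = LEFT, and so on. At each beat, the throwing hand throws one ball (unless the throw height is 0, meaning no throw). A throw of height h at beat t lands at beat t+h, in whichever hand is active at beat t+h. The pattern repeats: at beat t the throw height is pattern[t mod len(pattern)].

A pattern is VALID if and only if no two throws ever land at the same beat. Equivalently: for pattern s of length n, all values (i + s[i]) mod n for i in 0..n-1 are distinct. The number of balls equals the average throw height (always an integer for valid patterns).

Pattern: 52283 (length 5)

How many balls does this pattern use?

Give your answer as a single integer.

Pattern = [5, 2, 2, 8, 3], length n = 5
  position 0: throw height = 5, running sum = 5
  position 1: throw height = 2, running sum = 7
  position 2: throw height = 2, running sum = 9
  position 3: throw height = 8, running sum = 17
  position 4: throw height = 3, running sum = 20
Total sum = 20; balls = sum / n = 20 / 5 = 4

Answer: 4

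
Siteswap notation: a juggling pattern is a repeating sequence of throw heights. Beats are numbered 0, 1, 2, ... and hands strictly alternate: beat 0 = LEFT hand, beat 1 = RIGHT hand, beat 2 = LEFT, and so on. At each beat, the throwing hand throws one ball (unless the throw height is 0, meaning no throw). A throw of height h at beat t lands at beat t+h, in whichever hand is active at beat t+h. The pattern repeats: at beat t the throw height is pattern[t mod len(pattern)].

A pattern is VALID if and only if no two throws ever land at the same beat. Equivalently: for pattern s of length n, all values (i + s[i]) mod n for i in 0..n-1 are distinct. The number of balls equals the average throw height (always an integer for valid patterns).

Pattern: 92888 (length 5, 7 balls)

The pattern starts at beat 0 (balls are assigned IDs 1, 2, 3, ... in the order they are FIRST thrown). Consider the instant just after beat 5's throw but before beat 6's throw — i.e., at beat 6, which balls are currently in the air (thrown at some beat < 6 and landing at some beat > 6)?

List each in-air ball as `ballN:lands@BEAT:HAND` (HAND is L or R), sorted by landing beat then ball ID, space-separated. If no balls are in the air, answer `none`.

Answer: ball1:lands@9:R ball3:lands@10:L ball2:lands@11:R ball4:lands@12:L ball5:lands@14:L

Derivation:
Beat 0 (L): throw ball1 h=9 -> lands@9:R; in-air after throw: [b1@9:R]
Beat 1 (R): throw ball2 h=2 -> lands@3:R; in-air after throw: [b2@3:R b1@9:R]
Beat 2 (L): throw ball3 h=8 -> lands@10:L; in-air after throw: [b2@3:R b1@9:R b3@10:L]
Beat 3 (R): throw ball2 h=8 -> lands@11:R; in-air after throw: [b1@9:R b3@10:L b2@11:R]
Beat 4 (L): throw ball4 h=8 -> lands@12:L; in-air after throw: [b1@9:R b3@10:L b2@11:R b4@12:L]
Beat 5 (R): throw ball5 h=9 -> lands@14:L; in-air after throw: [b1@9:R b3@10:L b2@11:R b4@12:L b5@14:L]
Beat 6 (L): throw ball6 h=2 -> lands@8:L; in-air after throw: [b6@8:L b1@9:R b3@10:L b2@11:R b4@12:L b5@14:L]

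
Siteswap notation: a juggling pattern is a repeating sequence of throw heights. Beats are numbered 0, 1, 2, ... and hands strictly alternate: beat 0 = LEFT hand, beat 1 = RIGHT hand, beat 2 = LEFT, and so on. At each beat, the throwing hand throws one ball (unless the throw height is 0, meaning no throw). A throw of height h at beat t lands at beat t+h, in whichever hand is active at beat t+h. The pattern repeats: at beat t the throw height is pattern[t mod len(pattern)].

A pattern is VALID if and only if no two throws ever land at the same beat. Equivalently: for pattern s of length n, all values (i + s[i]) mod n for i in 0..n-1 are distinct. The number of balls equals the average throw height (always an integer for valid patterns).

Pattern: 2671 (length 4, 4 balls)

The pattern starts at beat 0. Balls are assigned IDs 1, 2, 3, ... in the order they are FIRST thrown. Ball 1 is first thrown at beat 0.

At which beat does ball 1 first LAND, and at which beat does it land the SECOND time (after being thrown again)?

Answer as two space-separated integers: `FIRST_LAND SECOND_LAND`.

Beat 0 (L): throw ball1 h=2 -> lands@2:L; in-air after throw: [b1@2:L]
Beat 1 (R): throw ball2 h=6 -> lands@7:R; in-air after throw: [b1@2:L b2@7:R]
Beat 2 (L): throw ball1 h=7 -> lands@9:R; in-air after throw: [b2@7:R b1@9:R]
Beat 3 (R): throw ball3 h=1 -> lands@4:L; in-air after throw: [b3@4:L b2@7:R b1@9:R]
Beat 4 (L): throw ball3 h=2 -> lands@6:L; in-air after throw: [b3@6:L b2@7:R b1@9:R]
Beat 5 (R): throw ball4 h=6 -> lands@11:R; in-air after throw: [b3@6:L b2@7:R b1@9:R b4@11:R]
Beat 6 (L): throw ball3 h=7 -> lands@13:R; in-air after throw: [b2@7:R b1@9:R b4@11:R b3@13:R]
Beat 7 (R): throw ball2 h=1 -> lands@8:L; in-air after throw: [b2@8:L b1@9:R b4@11:R b3@13:R]
Beat 8 (L): throw ball2 h=2 -> lands@10:L; in-air after throw: [b1@9:R b2@10:L b4@11:R b3@13:R]
Beat 9 (R): throw ball1 h=6 -> lands@15:R; in-air after throw: [b2@10:L b4@11:R b3@13:R b1@15:R]
Ball 1: thrown@0 h=2 -> first land @2; rethrown@2 h=7 -> second land @9

Answer: 2 9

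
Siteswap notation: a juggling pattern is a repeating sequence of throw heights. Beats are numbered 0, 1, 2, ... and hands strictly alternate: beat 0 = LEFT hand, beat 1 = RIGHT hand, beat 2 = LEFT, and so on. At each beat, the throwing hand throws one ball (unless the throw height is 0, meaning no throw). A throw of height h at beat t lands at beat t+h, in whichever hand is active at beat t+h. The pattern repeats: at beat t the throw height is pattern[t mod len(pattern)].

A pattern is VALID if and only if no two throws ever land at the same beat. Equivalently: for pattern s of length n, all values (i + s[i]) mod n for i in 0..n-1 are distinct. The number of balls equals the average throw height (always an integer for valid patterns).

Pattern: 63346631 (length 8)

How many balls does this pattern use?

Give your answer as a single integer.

Pattern = [6, 3, 3, 4, 6, 6, 3, 1], length n = 8
  position 0: throw height = 6, running sum = 6
  position 1: throw height = 3, running sum = 9
  position 2: throw height = 3, running sum = 12
  position 3: throw height = 4, running sum = 16
  position 4: throw height = 6, running sum = 22
  position 5: throw height = 6, running sum = 28
  position 6: throw height = 3, running sum = 31
  position 7: throw height = 1, running sum = 32
Total sum = 32; balls = sum / n = 32 / 8 = 4

Answer: 4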